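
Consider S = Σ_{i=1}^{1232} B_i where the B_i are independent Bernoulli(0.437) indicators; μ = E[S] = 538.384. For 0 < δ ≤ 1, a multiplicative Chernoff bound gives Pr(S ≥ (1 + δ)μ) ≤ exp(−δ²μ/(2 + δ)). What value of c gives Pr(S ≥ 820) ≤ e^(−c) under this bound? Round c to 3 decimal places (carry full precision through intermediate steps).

Write 820 = (1 + δ)μ, so δ = 820/538.384 − 1 = 0.5230765…
Then the exponent is δ²μ/(2 + δ) = (820 − μ)² / (μ·(2 + δ)) = 58.383764.

58.384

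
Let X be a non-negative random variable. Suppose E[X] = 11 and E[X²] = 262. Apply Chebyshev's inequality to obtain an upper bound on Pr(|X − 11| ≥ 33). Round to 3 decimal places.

0.129

Var(X) = E[X²] − (E[X])² = 262 − 121 = 141.
Chebyshev's inequality: Pr(|X − μ| ≥ t) ≤ Var(X)/t² = 141/1089 = 0.1295.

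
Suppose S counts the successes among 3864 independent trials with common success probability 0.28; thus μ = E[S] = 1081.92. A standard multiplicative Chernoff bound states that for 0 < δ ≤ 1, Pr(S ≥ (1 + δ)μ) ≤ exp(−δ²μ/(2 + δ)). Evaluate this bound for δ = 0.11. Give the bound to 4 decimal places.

Exponent = δ²μ/(2 + δ) = 0.11²·1081.92/2.11 = 6.2044.
Bound = exp(−6.2044) = 0.00202.

0.0020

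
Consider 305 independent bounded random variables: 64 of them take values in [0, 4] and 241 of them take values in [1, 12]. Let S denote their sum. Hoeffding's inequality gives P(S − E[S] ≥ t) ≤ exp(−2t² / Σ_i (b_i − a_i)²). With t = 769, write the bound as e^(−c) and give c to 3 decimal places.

39.182

Σ(b_i − a_i)² = 64·4² + 241·11² = 30185.
c = 2t² / 30185 = 2·769² / 30185 = 39.1824.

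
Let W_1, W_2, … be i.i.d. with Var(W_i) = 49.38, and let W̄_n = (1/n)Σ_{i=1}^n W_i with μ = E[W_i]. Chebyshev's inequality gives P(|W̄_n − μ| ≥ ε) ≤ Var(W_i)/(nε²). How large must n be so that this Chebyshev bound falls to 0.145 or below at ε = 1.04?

Require 49.38/(n·1.04²) ≤ 0.145, i.e. n ≥ 49.38/(0.145·1.04²) = 314.859.
The smallest integer n is 315.

315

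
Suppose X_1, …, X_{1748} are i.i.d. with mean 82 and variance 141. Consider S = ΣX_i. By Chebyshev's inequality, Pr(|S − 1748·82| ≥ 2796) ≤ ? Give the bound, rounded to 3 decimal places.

Var(S) = n·Var(X_i) = 1748·141 = 246468.
Chebyshev: Pr(|S − 1748·82| ≥ 2796) ≤ Var(S)/2796² = 246468/7817616 = 0.0315.

0.032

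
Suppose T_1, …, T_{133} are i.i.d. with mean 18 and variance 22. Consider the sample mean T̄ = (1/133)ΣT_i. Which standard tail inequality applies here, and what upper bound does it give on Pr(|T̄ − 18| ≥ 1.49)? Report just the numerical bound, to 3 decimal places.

0.075

With mean and variance of each term known, Chebyshev's inequality bounds the deviation of the sum (or sample mean).
Var(T̄) = Var(T_i)/n = 22/133 = 0.16541.
Chebyshev: Pr(|T̄ − 18| ≥ 1.49) ≤ Var(T̄)/(1.49)² = 22/(133·1.49²) = 0.0745.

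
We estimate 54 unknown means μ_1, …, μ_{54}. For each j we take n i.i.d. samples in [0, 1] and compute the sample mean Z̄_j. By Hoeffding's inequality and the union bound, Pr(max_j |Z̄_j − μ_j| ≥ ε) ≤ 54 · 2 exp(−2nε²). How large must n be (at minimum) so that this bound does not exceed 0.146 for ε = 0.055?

Need 2·54·exp(−2nε²) ≤ 0.146, i.e. exp(−2nε²) ≤ 0.146/108.
So 2nε² ≥ ln(108/0.146) = 6.606280.
Hence n ≥ 6.606280/(2·0.055²) = 1091.947.
The smallest integer n is 1092.

1092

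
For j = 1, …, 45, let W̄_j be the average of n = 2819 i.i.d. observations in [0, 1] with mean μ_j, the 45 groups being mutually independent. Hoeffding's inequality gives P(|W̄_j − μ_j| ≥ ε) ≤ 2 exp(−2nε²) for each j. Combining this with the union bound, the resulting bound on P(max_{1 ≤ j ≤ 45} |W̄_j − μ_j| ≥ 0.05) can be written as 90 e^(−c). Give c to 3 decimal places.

14.095

Union bound over the 45 events: P(max_{1 ≤ j ≤ 45} |W̄_j − μ_j| ≥ 0.05) ≤ 45·2·exp(−2nε²) = 90 exp(−2·2819·0.05²).
So c = 2·2819·0.05² = 14.0950.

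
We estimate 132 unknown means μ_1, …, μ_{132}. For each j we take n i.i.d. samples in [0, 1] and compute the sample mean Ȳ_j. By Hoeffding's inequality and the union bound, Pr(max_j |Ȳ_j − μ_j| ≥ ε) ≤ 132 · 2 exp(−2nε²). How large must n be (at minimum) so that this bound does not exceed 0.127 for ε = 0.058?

Need 2·132·exp(−2nε²) ≤ 0.127, i.e. exp(−2nε²) ≤ 0.127/264.
So 2nε² ≥ ln(264/0.127) = 7.639517.
Hence n ≥ 7.639517/(2·0.058²) = 1135.481.
The smallest integer n is 1136.

1136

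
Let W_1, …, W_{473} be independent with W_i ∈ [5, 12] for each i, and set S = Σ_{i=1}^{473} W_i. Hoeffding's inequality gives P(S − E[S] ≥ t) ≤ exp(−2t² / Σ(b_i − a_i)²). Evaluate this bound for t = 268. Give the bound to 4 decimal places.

0.0020

Σ(b_i − a_i)² = 473·(7)² = 23177.
Exponent = 2·268²/23177 = 6.1979.
Bound = exp(−6.1979) = 0.00203.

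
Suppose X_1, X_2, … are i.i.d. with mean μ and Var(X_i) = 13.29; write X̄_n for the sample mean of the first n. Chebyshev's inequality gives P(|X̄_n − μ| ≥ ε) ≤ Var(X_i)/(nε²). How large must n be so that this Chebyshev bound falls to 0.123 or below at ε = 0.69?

Require 13.29/(n·0.69²) ≤ 0.123, i.e. n ≥ 13.29/(0.123·0.69²) = 226.946.
The smallest integer n is 227.

227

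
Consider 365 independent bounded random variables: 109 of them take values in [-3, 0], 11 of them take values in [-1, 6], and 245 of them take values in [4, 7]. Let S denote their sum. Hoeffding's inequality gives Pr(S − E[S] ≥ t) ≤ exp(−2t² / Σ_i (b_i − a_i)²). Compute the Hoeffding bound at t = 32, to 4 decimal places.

0.5771

Σ(b_i − a_i)² = 109·3² + 11·7² + 245·3² = 3725.
Exponent = 2·32² / 3725 = 0.54980.
Bound = exp(−0.54980) = 0.57707.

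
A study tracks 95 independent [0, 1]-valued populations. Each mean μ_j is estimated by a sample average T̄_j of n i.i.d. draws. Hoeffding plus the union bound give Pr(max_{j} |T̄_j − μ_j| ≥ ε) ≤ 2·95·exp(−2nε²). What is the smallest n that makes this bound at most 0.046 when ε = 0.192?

Need 2·95·exp(−2nε²) ≤ 0.046, i.e. exp(−2nε²) ≤ 0.046/190.
So 2nε² ≥ ln(190/0.046) = 8.326138.
Hence n ≥ 8.326138/(2·0.192²) = 112.930.
The smallest integer n is 113.

113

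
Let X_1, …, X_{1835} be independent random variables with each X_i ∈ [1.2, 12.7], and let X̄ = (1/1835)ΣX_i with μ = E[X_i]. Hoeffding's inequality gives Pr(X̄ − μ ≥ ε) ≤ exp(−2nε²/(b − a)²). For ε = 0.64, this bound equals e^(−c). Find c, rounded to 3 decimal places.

c = 2nε²/(b − a)² = 2·1835·0.64² / 11.5² = 11.3666.

11.367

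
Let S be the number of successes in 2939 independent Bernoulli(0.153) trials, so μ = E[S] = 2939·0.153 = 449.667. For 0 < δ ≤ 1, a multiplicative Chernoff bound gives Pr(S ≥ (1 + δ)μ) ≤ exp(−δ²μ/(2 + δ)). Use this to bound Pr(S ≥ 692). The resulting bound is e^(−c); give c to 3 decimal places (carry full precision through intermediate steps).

Write 692 = (1 + δ)μ, so δ = 692/449.667 − 1 = 0.5389166…
Then the exponent is δ²μ/(2 + δ) = (692 − μ)² / (μ·(2 + δ)) = 51.438189.

51.438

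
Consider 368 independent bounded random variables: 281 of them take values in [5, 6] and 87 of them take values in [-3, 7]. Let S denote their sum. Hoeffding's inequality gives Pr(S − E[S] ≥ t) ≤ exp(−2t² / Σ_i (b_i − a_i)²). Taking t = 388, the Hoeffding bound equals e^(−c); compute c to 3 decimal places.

33.525

Σ(b_i − a_i)² = 281·1² + 87·10² = 8981.
c = 2t² / 8981 = 2·388² / 8981 = 33.5250.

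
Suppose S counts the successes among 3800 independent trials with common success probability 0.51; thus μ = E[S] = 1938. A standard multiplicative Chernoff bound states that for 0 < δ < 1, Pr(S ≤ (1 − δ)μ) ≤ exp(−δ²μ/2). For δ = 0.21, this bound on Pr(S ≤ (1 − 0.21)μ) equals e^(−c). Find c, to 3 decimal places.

42.733

c = δ²μ/2 = 0.21²·1938/2 = 42.7329.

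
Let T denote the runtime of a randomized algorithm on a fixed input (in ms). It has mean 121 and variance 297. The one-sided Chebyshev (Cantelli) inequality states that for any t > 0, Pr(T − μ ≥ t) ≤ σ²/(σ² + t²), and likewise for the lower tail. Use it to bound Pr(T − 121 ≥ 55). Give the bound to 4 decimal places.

Here σ² = 297 and t = 55, so σ² + t² = 3322.
Cantelli's bound: 297/3322 = 0.0894.

0.0894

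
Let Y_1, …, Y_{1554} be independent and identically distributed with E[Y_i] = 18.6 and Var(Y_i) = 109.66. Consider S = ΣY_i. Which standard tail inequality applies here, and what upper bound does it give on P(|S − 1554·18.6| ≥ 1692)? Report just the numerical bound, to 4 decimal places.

0.0595

With mean and variance of each term known, Chebyshev's inequality bounds the deviation of the sum (or sample mean).
Var(S) = n·Var(Y_i) = 1554·109.66 = 170411.64.
Chebyshev: P(|S − 1554·18.6| ≥ 1692) ≤ Var(S)/1692² = 170411.64/2862864 = 0.0595.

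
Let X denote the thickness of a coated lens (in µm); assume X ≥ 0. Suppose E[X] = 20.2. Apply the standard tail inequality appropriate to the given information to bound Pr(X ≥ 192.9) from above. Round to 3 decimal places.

Only the mean of a non-negative variable is known, so Markov's inequality is the applicable tail bound.
Markov's inequality: for a non-negative random variable, Pr(X ≥ a) ≤ E[X]/a.
Here E[X] = 20.2 and a = 192.9, so the bound is 20.2/192.9 = 0.1047.

0.105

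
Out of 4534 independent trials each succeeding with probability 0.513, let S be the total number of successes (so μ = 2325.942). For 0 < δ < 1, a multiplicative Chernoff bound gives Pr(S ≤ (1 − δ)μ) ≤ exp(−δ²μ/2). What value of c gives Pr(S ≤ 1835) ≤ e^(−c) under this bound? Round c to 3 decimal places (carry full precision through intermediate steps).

51.812

Write 1835 = (1 − δ)μ, so δ = 1 − 1835/2325.942 = 0.2110723…
Then the exponent is δ²μ/2 = (μ − 1835)²/(2μ) = 51.812136.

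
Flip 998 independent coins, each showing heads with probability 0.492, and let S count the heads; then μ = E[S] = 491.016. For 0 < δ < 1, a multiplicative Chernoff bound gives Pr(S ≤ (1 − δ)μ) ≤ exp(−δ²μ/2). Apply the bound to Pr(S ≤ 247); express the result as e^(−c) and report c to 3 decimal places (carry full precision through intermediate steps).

60.633

Write 247 = (1 − δ)μ, so δ = 1 − 247/491.016 = 0.4969614…
Then the exponent is δ²μ/2 = (μ − 247)²/(2μ) = 60.633267.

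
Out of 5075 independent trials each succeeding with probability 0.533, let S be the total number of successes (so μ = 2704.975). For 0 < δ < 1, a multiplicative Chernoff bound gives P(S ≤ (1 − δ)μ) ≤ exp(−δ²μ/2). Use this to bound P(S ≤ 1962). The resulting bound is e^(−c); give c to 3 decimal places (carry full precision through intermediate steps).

102.036

Write 1962 = (1 − δ)μ, so δ = 1 − 1962/2704.975 = 0.2746698…
Then the exponent is δ²μ/2 = (μ − 1962)²/(2μ) = 102.036405.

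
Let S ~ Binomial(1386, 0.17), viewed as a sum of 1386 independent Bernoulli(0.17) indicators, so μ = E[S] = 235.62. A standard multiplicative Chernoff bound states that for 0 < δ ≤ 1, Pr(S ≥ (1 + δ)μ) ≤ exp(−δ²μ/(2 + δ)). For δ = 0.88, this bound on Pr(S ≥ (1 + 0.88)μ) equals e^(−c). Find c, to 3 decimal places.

63.356

c = δ²μ/(2 + δ) = 0.88²·235.62/(2 + 0.88) = 63.3556.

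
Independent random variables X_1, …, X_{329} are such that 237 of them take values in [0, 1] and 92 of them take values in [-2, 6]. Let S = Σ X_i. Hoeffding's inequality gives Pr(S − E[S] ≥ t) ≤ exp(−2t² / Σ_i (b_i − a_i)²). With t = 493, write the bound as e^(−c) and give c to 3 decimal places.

Σ(b_i − a_i)² = 237·1² + 92·8² = 6125.
c = 2t² / 6125 = 2·493² / 6125 = 79.3629.

79.363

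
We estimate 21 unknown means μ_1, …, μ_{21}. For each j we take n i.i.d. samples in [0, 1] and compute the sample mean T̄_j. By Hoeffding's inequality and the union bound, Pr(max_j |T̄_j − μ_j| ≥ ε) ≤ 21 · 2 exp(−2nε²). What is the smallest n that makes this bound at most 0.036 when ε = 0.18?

109

Need 2·21·exp(−2nε²) ≤ 0.036, i.e. exp(−2nε²) ≤ 0.036/42.
So 2nε² ≥ ln(42/0.036) = 7.061906.
Hence n ≥ 7.061906/(2·0.18²) = 108.980.
The smallest integer n is 109.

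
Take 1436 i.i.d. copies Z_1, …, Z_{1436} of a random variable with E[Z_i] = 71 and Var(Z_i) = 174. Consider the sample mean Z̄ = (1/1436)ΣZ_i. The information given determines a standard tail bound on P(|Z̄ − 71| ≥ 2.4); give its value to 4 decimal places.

0.0210

With mean and variance of each term known, Chebyshev's inequality bounds the deviation of the sum (or sample mean).
Var(Z̄) = Var(Z_i)/n = 174/1436 = 0.12117.
Chebyshev: P(|Z̄ − 71| ≥ 2.4) ≤ Var(Z̄)/(2.4)² = 174/(1436·2.4²) = 0.0210.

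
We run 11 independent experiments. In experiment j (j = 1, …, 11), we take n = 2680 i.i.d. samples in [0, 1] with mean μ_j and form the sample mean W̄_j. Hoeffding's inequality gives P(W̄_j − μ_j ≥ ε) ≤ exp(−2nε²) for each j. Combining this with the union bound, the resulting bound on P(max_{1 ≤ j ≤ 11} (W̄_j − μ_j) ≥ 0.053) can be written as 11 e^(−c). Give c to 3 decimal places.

Union bound over the 11 events: P(max_{1 ≤ j ≤ 11} (W̄_j − μ_j) ≥ 0.053) ≤ 11·exp(−2nε²) = 11 exp(−2·2680·0.053²).
So c = 2·2680·0.053² = 15.0562.

15.056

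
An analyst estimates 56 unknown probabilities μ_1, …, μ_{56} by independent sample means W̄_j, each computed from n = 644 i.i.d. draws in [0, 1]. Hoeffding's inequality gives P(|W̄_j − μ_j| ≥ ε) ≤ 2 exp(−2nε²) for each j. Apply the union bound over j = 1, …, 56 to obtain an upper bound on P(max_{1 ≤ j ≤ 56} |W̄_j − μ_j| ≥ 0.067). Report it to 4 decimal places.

0.3453

Per-experiment Hoeffding bound: 2·exp(−2·644·0.067²) = 2·exp(−5.78183) = 0.0061661.
Union bound over 56 events: 56·0.0061661 = 0.34530.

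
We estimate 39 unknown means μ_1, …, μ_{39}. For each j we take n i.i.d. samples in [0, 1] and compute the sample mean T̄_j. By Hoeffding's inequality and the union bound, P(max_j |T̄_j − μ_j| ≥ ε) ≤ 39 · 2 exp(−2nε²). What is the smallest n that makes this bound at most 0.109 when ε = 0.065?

778

Need 2·39·exp(−2nε²) ≤ 0.109, i.e. exp(−2nε²) ≤ 0.109/78.
So 2nε² ≥ ln(78/0.109) = 6.573116.
Hence n ≥ 6.573116/(2·0.065²) = 777.884.
The smallest integer n is 778.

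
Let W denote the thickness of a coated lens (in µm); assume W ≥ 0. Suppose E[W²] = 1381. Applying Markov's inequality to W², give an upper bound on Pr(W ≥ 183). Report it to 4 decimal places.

Since W ≥ 0, the event {W ≥ 183} is the same as {W² ≥ 33489}.
Markov's inequality applied to W² gives Pr(W² ≥ 33489) ≤ E[W²]/33489 = 1381/33489 = 0.0412.

0.0412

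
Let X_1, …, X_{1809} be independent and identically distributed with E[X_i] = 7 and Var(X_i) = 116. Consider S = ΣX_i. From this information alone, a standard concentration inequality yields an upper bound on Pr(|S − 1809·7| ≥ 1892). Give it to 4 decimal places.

With mean and variance of each term known, Chebyshev's inequality bounds the deviation of the sum (or sample mean).
Var(S) = n·Var(X_i) = 1809·116 = 209844.
Chebyshev: Pr(|S − 1809·7| ≥ 1892) ≤ Var(S)/1892² = 209844/3579664 = 0.0586.

0.0586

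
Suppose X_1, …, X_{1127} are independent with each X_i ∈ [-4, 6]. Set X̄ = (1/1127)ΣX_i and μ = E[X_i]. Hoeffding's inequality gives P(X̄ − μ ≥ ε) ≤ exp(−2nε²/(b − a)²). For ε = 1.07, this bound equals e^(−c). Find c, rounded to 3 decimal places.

c = 2nε²/(b − a)² = 2·1127·1.07² / 10² = 25.8060.

25.806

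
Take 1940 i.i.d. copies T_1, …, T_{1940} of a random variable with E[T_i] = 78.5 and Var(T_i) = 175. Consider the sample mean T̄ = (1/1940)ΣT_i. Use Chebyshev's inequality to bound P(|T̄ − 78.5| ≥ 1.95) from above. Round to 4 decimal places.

0.0237

Var(T̄) = Var(T_i)/n = 175/1940 = 0.090206.
Chebyshev: P(|T̄ − 78.5| ≥ 1.95) ≤ Var(T̄)/(1.95)² = 175/(1940·1.95²) = 0.0237.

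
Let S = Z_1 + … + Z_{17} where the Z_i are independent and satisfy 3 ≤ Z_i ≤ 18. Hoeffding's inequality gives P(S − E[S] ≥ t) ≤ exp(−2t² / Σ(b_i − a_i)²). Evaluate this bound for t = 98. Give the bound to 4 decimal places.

0.0066

Σ(b_i − a_i)² = 17·(15)² = 3825.
Exponent = 2·98²/3825 = 5.0217.
Bound = exp(−5.0217) = 0.00659.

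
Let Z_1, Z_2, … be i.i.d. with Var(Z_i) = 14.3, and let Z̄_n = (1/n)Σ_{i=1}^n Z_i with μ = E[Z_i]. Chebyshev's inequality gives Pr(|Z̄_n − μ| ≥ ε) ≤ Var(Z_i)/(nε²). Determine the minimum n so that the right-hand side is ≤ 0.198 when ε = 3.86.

Require 14.3/(n·3.86²) ≤ 0.198, i.e. n ≥ 14.3/(0.198·3.86²) = 4.847.
The smallest integer n is 5.

5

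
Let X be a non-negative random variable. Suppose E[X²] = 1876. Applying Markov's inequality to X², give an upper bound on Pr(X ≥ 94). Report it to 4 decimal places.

0.2123

Since X ≥ 0, the event {X ≥ 94} is the same as {X² ≥ 8836}.
Markov's inequality applied to X² gives Pr(X² ≥ 8836) ≤ E[X²]/8836 = 1876/8836 = 0.2123.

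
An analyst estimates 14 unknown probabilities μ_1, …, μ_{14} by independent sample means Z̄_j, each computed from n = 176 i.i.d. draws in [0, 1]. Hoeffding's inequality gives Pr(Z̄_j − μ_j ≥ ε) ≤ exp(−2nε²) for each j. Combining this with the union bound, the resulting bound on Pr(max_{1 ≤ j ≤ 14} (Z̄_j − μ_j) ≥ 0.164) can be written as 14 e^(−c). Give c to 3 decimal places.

Union bound over the 14 events: Pr(max_{1 ≤ j ≤ 14} (Z̄_j − μ_j) ≥ 0.164) ≤ 14·exp(−2nε²) = 14 exp(−2·176·0.164²).
So c = 2·176·0.164² = 9.4674.

9.467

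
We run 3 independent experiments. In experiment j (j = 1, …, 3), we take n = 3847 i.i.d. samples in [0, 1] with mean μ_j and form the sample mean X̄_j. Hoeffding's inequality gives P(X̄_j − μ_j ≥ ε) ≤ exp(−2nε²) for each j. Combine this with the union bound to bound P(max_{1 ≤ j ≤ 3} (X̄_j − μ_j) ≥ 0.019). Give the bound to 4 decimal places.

Per-experiment Hoeffding bound: exp(−2·3847·0.019²) = exp(−2.77753) = 0.062192.
Union bound over 3 events: 3·0.062192 = 0.18658.

0.1866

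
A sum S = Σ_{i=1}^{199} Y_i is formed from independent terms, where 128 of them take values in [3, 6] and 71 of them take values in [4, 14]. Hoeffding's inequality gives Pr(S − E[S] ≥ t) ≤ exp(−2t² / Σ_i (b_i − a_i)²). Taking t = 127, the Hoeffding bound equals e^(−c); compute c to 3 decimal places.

Σ(b_i − a_i)² = 128·3² + 71·10² = 8252.
c = 2t² / 8252 = 2·127² / 8252 = 3.9091.

3.909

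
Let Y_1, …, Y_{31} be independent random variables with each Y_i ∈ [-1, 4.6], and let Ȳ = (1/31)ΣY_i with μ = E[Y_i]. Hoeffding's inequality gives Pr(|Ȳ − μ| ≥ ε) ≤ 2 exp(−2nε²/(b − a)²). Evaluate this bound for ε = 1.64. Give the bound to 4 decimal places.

0.0098

Exponent: 2nε²/(b − a)² = 2·31·1.64² / 5.6² = 5.31745.
Bound = 2·exp(−5.31745) = 0.00981.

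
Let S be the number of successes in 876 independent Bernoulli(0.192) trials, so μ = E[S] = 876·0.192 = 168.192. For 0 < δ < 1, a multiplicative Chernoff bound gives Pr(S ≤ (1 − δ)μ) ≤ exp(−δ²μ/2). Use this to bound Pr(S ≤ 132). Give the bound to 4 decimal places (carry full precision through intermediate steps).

Write 132 = (1 − δ)μ, so δ = 1 − 132/168.192 = 0.2151826…
Then the exponent is δ²μ/2 = (μ − 132)²/(2μ) = 3.893945.
Bound = exp(−3.893945) = 0.02036.

0.0204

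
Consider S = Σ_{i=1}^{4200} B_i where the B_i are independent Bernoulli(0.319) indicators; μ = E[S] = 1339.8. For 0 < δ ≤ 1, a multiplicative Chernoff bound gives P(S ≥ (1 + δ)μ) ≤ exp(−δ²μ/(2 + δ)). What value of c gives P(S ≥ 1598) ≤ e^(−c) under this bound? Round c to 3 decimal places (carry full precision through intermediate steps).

22.693

Write 1598 = (1 + δ)μ, so δ = 1598/1339.8 − 1 = 0.1927153…
Then the exponent is δ²μ/(2 + δ) = (1598 − μ)² / (μ·(2 + δ)) = 22.692913.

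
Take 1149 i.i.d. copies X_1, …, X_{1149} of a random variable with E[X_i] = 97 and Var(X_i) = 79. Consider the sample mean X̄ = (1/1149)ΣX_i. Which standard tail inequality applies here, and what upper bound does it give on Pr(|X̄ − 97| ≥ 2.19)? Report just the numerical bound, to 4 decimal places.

0.0143

With mean and variance of each term known, Chebyshev's inequality bounds the deviation of the sum (or sample mean).
Var(X̄) = Var(X_i)/n = 79/1149 = 0.068755.
Chebyshev: Pr(|X̄ − 97| ≥ 2.19) ≤ Var(X̄)/(2.19)² = 79/(1149·2.19²) = 0.0143.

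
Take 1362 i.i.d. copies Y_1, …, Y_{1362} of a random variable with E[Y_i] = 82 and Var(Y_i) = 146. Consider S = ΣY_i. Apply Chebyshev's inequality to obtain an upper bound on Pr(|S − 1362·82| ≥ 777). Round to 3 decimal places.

0.329

Var(S) = n·Var(Y_i) = 1362·146 = 198852.
Chebyshev: Pr(|S − 1362·82| ≥ 777) ≤ Var(S)/777² = 198852/603729 = 0.3294.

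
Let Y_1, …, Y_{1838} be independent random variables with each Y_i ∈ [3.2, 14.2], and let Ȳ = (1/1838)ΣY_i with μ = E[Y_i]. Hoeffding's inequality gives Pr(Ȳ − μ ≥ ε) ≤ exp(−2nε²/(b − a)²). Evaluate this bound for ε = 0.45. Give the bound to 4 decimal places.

0.0021

Exponent: 2nε²/(b − a)² = 2·1838·0.45² / 11² = 6.15198.
Bound = exp(−6.15198) = 0.00213.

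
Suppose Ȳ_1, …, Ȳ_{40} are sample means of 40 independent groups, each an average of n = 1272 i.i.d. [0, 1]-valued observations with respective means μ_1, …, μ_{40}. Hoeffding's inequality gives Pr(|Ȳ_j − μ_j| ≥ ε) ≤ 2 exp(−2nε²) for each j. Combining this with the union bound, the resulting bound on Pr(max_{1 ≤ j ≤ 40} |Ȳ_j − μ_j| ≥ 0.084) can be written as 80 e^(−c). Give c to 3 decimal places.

Union bound over the 40 events: Pr(max_{1 ≤ j ≤ 40} |Ȳ_j − μ_j| ≥ 0.084) ≤ 40·2·exp(−2nε²) = 80 exp(−2·1272·0.084²).
So c = 2·1272·0.084² = 17.9505.

17.950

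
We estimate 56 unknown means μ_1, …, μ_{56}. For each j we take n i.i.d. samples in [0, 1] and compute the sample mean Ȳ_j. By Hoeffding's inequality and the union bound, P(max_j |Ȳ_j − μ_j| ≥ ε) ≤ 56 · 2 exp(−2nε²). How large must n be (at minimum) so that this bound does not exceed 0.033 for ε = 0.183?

Need 2·56·exp(−2nε²) ≤ 0.033, i.e. exp(−2nε²) ≤ 0.033/112.
So 2nε² ≥ ln(112/0.033) = 8.129747.
Hence n ≥ 8.129747/(2·0.183²) = 121.379.
The smallest integer n is 122.

122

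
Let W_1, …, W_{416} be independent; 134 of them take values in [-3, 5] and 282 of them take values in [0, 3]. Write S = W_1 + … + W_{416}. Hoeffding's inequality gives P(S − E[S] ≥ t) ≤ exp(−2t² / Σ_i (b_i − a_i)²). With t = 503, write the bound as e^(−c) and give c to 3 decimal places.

45.530

Σ(b_i − a_i)² = 134·8² + 282·3² = 11114.
c = 2t² / 11114 = 2·503² / 11114 = 45.5298.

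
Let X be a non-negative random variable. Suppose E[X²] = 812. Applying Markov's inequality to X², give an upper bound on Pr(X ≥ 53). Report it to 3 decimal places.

Since X ≥ 0, the event {X ≥ 53} is the same as {X² ≥ 2809}.
Markov's inequality applied to X² gives Pr(X² ≥ 2809) ≤ E[X²]/2809 = 812/2809 = 0.2891.

0.289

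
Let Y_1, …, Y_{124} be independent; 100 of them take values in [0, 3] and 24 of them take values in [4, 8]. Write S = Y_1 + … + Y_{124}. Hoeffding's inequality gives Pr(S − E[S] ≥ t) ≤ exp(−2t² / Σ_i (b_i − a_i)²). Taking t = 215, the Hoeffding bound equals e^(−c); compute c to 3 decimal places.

Σ(b_i − a_i)² = 100·3² + 24·4² = 1284.
c = 2t² / 1284 = 2·215² / 1284 = 72.0016.

72.002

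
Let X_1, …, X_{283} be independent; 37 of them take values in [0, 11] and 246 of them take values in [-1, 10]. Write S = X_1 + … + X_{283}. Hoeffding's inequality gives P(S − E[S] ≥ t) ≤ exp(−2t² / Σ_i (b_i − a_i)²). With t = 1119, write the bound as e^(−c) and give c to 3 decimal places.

73.134

Σ(b_i − a_i)² = 37·11² + 246·11² = 34243.
c = 2t² / 34243 = 2·1119² / 34243 = 73.1338.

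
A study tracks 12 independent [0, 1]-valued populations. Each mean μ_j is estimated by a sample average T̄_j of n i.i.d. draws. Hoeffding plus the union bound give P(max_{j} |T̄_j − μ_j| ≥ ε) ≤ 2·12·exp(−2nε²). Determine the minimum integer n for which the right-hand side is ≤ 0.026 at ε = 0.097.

363

Need 2·12·exp(−2nε²) ≤ 0.026, i.e. exp(−2nε²) ≤ 0.026/24.
So 2nε² ≥ ln(24/0.026) = 6.827713.
Hence n ≥ 6.827713/(2·0.097²) = 362.829.
The smallest integer n is 363.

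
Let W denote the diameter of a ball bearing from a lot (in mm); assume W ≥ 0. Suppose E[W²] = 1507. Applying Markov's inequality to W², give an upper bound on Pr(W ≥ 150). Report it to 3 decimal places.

0.067

Since W ≥ 0, the event {W ≥ 150} is the same as {W² ≥ 22500}.
Markov's inequality applied to W² gives Pr(W² ≥ 22500) ≤ E[W²]/22500 = 1507/22500 = 0.0670.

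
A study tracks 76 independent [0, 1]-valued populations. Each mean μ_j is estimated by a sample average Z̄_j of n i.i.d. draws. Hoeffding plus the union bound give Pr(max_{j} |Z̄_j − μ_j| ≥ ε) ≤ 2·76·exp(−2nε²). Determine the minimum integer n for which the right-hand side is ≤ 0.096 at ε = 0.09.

Need 2·76·exp(−2nε²) ≤ 0.096, i.e. exp(−2nε²) ≤ 0.096/152.
So 2nε² ≥ ln(152/0.096) = 7.367288.
Hence n ≥ 7.367288/(2·0.09²) = 454.771.
The smallest integer n is 455.

455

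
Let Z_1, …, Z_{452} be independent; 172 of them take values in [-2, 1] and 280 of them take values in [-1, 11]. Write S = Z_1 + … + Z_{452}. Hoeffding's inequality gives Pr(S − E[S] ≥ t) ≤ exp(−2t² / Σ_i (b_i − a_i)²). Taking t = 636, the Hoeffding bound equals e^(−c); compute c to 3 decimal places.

Σ(b_i − a_i)² = 172·3² + 280·12² = 41868.
c = 2t² / 41868 = 2·636² / 41868 = 19.3224.

19.322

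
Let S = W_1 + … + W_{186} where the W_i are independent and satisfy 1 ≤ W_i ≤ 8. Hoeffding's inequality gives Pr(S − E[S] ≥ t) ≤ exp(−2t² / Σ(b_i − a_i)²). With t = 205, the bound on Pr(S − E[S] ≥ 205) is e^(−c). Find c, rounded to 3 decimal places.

Σ(b_i − a_i)² = 186·(7)² = 9114.
c = 2t²/9114 = 2·205²/9114 = 9.2221.

9.222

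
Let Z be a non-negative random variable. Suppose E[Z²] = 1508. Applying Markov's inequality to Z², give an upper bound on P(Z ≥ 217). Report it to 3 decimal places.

0.032

Since Z ≥ 0, the event {Z ≥ 217} is the same as {Z² ≥ 47089}.
Markov's inequality applied to Z² gives P(Z² ≥ 47089) ≤ E[Z²]/47089 = 1508/47089 = 0.0320.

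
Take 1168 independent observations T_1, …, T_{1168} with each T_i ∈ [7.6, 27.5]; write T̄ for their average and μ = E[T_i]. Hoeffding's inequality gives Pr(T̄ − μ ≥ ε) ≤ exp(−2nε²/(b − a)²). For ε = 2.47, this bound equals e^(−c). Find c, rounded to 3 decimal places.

35.988

c = 2nε²/(b − a)² = 2·1168·2.47² / 19.9² = 35.9882.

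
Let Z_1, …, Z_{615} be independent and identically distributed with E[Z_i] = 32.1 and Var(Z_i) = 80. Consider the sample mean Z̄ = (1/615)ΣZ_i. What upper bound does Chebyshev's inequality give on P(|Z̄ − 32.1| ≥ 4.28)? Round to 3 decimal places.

Var(Z̄) = Var(Z_i)/n = 80/615 = 0.13008.
Chebyshev: P(|Z̄ − 32.1| ≥ 4.28) ≤ Var(Z̄)/(4.28)² = 80/(615·4.28²) = 0.0071.

0.007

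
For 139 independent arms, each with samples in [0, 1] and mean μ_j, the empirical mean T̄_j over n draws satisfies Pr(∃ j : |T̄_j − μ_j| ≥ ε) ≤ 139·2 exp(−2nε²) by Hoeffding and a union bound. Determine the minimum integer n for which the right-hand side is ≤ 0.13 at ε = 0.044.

Need 2·139·exp(−2nε²) ≤ 0.13, i.e. exp(−2nε²) ≤ 0.13/278.
So 2nε² ≥ ln(278/0.13) = 7.667842.
Hence n ≥ 7.667842/(2·0.044²) = 1980.331.
The smallest integer n is 1981.

1981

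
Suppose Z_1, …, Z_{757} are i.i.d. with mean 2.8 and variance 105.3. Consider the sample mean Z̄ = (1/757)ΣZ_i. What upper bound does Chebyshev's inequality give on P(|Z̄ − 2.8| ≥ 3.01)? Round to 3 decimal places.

Var(Z̄) = Var(Z_i)/n = 105.3/757 = 0.1391.
Chebyshev: P(|Z̄ − 2.8| ≥ 3.01) ≤ Var(Z̄)/(3.01)² = 105.3/(757·3.01²) = 0.0154.

0.015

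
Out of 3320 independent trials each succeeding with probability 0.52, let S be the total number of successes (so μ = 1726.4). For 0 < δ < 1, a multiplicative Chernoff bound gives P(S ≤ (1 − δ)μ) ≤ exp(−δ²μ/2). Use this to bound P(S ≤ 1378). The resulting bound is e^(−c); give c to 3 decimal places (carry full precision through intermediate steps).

35.155

Write 1378 = (1 − δ)μ, so δ = 1 − 1378/1726.4 = 0.2018072…
Then the exponent is δ²μ/2 = (μ − 1378)²/(2μ) = 35.154819.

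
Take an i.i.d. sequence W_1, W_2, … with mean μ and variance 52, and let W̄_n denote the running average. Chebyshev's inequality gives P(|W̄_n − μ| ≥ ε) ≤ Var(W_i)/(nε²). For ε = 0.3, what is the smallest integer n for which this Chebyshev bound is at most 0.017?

Require 52/(n·0.3²) ≤ 0.017, i.e. n ≥ 52/(0.017·0.3²) = 33986.928.
The smallest integer n is 33987.

33987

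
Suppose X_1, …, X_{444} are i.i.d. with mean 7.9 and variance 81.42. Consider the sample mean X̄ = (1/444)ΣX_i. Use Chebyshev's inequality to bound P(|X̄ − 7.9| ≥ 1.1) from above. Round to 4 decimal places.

Var(X̄) = Var(X_i)/n = 81.42/444 = 0.18338.
Chebyshev: P(|X̄ − 7.9| ≥ 1.1) ≤ Var(X̄)/(1.1)² = 81.42/(444·1.1²) = 0.1516.

0.1516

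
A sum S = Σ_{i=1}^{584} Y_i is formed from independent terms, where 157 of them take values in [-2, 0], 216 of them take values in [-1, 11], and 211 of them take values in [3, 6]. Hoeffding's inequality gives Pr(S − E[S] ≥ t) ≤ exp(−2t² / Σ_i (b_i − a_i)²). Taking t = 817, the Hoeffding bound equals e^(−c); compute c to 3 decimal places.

Σ(b_i − a_i)² = 157·2² + 216·12² + 211·3² = 33631.
c = 2t² / 33631 = 2·817² / 33631 = 39.6949.

39.695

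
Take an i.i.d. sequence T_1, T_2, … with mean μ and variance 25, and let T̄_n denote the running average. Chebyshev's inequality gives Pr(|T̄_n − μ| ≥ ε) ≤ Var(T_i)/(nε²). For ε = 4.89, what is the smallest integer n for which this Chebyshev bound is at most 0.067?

Require 25/(n·4.89²) ≤ 0.067, i.e. n ≥ 25/(0.067·4.89²) = 15.604.
The smallest integer n is 16.

16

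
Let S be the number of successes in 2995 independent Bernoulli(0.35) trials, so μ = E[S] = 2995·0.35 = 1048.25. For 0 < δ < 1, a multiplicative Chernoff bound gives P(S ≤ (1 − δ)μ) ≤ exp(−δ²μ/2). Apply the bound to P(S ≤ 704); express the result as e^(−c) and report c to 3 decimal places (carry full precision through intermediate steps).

56.527

Write 704 = (1 − δ)μ, so δ = 1 − 704/1048.25 = 0.3284045…
Then the exponent is δ²μ/2 = (μ − 704)²/(2μ) = 56.526622.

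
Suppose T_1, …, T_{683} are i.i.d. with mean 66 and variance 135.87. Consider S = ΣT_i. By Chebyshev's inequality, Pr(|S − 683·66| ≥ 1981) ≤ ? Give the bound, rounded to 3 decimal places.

0.024

Var(S) = n·Var(T_i) = 683·135.87 = 92799.21.
Chebyshev: Pr(|S − 683·66| ≥ 1981) ≤ Var(S)/1981² = 92799.21/3924361 = 0.0236.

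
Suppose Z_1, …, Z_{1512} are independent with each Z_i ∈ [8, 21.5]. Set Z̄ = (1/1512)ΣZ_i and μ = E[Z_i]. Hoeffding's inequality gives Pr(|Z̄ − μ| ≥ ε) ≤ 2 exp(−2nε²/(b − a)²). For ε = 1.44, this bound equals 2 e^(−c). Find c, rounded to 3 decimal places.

34.406

c = 2nε²/(b − a)² = 2·1512·1.44² / 13.5² = 34.4064.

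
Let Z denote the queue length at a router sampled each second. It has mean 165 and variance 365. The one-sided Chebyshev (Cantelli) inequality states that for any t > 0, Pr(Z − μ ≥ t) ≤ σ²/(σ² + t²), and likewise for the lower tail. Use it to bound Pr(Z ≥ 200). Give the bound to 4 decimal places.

Here σ² = 365 and t = 35, so σ² + t² = 1590.
Cantelli's bound: 365/1590 = 0.2296.

0.2296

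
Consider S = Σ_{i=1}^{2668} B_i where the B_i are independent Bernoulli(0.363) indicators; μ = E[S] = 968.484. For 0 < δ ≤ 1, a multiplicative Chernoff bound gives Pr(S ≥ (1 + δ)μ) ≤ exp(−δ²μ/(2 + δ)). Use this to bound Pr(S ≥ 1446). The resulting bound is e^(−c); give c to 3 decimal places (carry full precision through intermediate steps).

94.439

Write 1446 = (1 + δ)μ, so δ = 1446/968.484 − 1 = 0.4930551…
Then the exponent is δ²μ/(2 + δ) = (1446 − μ)² / (μ·(2 + δ)) = 94.439031.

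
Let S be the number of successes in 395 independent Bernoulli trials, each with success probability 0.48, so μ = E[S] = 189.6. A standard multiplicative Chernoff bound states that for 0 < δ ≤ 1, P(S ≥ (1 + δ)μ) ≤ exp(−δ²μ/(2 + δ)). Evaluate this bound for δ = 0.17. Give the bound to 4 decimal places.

Exponent = δ²μ/(2 + δ) = 0.17²·189.6/2.17 = 2.5251.
Bound = exp(−2.5251) = 0.08005.

0.0801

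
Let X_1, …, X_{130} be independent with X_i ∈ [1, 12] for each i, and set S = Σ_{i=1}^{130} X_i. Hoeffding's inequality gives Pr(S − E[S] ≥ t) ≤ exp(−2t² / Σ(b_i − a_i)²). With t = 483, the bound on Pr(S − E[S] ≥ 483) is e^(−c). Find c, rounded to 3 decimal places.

29.662

Σ(b_i − a_i)² = 130·(11)² = 15730.
c = 2t²/15730 = 2·483²/15730 = 29.6617.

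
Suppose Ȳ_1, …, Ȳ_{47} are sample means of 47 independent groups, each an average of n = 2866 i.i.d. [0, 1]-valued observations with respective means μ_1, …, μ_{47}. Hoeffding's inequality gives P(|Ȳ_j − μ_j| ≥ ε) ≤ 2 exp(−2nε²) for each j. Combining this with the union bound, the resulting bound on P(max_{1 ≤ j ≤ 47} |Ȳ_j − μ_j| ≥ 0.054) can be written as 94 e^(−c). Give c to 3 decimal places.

Union bound over the 47 events: P(max_{1 ≤ j ≤ 47} |Ȳ_j − μ_j| ≥ 0.054) ≤ 47·2·exp(−2nε²) = 94 exp(−2·2866·0.054²).
So c = 2·2866·0.054² = 16.7145.

16.715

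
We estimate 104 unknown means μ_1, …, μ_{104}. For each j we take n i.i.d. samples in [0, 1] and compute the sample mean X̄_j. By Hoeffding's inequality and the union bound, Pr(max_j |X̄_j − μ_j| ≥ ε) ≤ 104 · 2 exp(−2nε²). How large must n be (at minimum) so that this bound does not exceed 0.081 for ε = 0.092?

Need 2·104·exp(−2nε²) ≤ 0.081, i.e. exp(−2nε²) ≤ 0.081/208.
So 2nε² ≥ ln(208/0.081) = 7.850844.
Hence n ≥ 7.850844/(2·0.092²) = 463.779.
The smallest integer n is 464.

464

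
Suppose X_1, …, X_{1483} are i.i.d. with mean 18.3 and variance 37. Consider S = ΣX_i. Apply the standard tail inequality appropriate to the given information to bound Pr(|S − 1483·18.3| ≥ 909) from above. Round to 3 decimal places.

0.066

With mean and variance of each term known, Chebyshev's inequality bounds the deviation of the sum (or sample mean).
Var(S) = n·Var(X_i) = 1483·37 = 54871.
Chebyshev: Pr(|S − 1483·18.3| ≥ 909) ≤ Var(S)/909² = 54871/826281 = 0.0664.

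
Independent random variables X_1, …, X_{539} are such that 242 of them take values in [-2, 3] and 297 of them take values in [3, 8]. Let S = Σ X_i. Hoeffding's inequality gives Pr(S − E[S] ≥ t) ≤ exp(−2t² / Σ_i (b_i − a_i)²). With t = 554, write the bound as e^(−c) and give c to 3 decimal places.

45.553

Σ(b_i − a_i)² = 242·5² + 297·5² = 13475.
c = 2t² / 13475 = 2·554² / 13475 = 45.5534.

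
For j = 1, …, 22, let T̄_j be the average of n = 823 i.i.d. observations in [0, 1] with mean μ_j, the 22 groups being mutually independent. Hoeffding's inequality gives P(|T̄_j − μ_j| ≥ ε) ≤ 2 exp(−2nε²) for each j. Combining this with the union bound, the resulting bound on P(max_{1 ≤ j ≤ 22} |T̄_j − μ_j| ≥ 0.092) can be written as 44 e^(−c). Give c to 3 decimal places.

Union bound over the 22 events: P(max_{1 ≤ j ≤ 22} |T̄_j − μ_j| ≥ 0.092) ≤ 22·2·exp(−2nε²) = 44 exp(−2·823·0.092²).
So c = 2·823·0.092² = 13.9317.

13.932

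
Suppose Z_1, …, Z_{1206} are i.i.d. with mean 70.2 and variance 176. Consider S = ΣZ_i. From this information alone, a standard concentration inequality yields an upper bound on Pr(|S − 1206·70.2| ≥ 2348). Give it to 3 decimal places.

With mean and variance of each term known, Chebyshev's inequality bounds the deviation of the sum (or sample mean).
Var(S) = n·Var(Z_i) = 1206·176 = 212256.
Chebyshev: Pr(|S − 1206·70.2| ≥ 2348) ≤ Var(S)/2348² = 212256/5513104 = 0.0385.

0.039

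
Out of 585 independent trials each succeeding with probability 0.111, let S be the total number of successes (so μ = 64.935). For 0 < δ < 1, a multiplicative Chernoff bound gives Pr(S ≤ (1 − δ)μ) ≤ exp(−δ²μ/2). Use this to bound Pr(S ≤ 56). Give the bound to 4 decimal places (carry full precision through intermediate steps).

0.5408

Write 56 = (1 − δ)μ, so δ = 1 − 56/64.935 = 0.1375991…
Then the exponent is δ²μ/2 = (μ − 56)²/(2μ) = 0.614724.
Bound = exp(−0.614724) = 0.54079.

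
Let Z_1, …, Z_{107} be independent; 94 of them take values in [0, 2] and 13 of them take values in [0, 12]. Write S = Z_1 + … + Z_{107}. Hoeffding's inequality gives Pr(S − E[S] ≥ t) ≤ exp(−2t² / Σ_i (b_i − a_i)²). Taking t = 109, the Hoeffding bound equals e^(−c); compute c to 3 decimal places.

10.570

Σ(b_i − a_i)² = 94·2² + 13·12² = 2248.
c = 2t² / 2248 = 2·109² / 2248 = 10.5703.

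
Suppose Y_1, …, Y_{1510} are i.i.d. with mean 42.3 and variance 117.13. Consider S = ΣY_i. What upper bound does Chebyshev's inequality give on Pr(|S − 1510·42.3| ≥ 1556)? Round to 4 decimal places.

0.0731

Var(S) = n·Var(Y_i) = 1510·117.13 = 176866.3.
Chebyshev: Pr(|S − 1510·42.3| ≥ 1556) ≤ Var(S)/1556² = 176866.3/2421136 = 0.0731.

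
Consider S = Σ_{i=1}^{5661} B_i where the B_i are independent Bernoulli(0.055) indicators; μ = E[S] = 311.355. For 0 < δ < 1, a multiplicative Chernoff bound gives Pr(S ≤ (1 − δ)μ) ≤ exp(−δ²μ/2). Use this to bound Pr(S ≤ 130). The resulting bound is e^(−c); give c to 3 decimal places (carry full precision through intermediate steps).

52.817

Write 130 = (1 − δ)μ, so δ = 1 − 130/311.355 = 0.5824702…
Then the exponent is δ²μ/2 = (μ − 130)²/(2μ) = 52.816939.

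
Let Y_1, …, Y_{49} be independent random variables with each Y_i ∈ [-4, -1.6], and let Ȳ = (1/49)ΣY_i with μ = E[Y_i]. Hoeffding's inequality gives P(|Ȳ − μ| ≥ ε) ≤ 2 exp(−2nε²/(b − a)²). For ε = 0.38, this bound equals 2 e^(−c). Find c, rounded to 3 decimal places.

2.457

c = 2nε²/(b − a)² = 2·49·0.38² / 2.4² = 2.4568.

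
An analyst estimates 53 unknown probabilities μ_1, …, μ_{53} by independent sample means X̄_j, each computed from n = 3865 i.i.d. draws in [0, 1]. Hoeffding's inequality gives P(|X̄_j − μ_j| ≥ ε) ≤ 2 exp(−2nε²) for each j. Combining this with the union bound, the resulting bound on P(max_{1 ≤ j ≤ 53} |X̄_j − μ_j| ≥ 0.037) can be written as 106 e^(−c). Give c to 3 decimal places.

10.582

Union bound over the 53 events: P(max_{1 ≤ j ≤ 53} |X̄_j − μ_j| ≥ 0.037) ≤ 53·2·exp(−2nε²) = 106 exp(−2·3865·0.037²).
So c = 2·3865·0.037² = 10.5824.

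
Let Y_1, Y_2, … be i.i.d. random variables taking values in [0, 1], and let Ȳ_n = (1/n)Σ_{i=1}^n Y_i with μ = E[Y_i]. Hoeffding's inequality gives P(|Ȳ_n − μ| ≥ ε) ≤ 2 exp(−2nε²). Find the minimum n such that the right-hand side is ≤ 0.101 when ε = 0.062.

Require 2·exp(−2nε²) ≤ 0.101, i.e. 2nε² ≥ ln(2/0.101) = 2.985782.
So n ≥ 2.985782 / (2·0.062²) = 388.369.
The smallest integer n is 389.

389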